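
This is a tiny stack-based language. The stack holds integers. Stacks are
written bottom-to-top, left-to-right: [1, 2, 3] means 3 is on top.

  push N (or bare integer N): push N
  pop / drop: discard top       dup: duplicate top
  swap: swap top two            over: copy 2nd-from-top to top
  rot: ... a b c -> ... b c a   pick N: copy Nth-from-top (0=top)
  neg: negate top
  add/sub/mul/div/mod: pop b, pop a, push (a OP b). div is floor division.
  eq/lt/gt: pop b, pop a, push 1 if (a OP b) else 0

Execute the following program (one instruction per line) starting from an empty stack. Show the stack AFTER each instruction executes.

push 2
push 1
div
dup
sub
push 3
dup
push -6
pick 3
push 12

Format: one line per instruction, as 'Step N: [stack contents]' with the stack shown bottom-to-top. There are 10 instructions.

Step 1: [2]
Step 2: [2, 1]
Step 3: [2]
Step 4: [2, 2]
Step 5: [0]
Step 6: [0, 3]
Step 7: [0, 3, 3]
Step 8: [0, 3, 3, -6]
Step 9: [0, 3, 3, -6, 0]
Step 10: [0, 3, 3, -6, 0, 12]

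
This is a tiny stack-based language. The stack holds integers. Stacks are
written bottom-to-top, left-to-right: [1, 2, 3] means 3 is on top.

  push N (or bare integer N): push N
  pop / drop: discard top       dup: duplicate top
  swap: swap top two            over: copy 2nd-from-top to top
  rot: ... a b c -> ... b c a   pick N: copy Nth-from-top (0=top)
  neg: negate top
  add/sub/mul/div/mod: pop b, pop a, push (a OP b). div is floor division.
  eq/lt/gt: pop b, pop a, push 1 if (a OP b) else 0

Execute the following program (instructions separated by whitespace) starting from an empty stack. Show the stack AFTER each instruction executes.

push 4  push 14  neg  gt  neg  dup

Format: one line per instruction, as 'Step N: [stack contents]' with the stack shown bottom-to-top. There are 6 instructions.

Step 1: [4]
Step 2: [4, 14]
Step 3: [4, -14]
Step 4: [1]
Step 5: [-1]
Step 6: [-1, -1]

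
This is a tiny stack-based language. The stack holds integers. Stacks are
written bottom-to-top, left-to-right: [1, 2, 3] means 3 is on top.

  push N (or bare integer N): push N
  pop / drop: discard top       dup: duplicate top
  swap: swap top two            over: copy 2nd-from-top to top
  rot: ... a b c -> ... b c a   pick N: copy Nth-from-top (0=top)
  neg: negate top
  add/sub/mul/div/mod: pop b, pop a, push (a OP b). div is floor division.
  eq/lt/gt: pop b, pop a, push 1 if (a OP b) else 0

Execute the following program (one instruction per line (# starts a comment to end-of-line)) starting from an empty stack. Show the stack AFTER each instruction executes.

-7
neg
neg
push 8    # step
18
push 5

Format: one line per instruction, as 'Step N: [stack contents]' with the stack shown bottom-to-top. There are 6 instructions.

Step 1: [-7]
Step 2: [7]
Step 3: [-7]
Step 4: [-7, 8]
Step 5: [-7, 8, 18]
Step 6: [-7, 8, 18, 5]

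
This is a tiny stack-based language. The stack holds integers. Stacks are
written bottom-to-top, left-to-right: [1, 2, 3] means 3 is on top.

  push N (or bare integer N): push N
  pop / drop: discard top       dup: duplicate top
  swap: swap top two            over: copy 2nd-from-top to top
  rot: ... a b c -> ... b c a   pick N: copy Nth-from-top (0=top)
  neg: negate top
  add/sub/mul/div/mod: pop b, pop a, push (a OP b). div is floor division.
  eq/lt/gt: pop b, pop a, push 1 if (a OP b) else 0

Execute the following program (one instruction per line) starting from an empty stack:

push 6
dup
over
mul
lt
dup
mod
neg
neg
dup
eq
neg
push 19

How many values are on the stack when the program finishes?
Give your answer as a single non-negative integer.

After 'push 6': stack = [6] (depth 1)
After 'dup': stack = [6, 6] (depth 2)
After 'over': stack = [6, 6, 6] (depth 3)
After 'mul': stack = [6, 36] (depth 2)
After 'lt': stack = [1] (depth 1)
After 'dup': stack = [1, 1] (depth 2)
After 'mod': stack = [0] (depth 1)
After 'neg': stack = [0] (depth 1)
After 'neg': stack = [0] (depth 1)
After 'dup': stack = [0, 0] (depth 2)
After 'eq': stack = [1] (depth 1)
After 'neg': stack = [-1] (depth 1)
After 'push 19': stack = [-1, 19] (depth 2)

Answer: 2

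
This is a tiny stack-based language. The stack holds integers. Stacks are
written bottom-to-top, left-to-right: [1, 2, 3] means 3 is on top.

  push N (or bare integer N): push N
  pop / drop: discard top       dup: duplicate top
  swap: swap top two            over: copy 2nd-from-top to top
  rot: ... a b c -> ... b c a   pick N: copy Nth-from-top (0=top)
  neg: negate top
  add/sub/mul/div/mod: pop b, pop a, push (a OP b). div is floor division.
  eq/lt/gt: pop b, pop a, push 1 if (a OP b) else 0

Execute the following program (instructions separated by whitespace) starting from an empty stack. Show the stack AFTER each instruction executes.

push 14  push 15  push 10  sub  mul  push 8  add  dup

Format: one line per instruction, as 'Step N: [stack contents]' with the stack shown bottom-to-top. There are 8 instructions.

Step 1: [14]
Step 2: [14, 15]
Step 3: [14, 15, 10]
Step 4: [14, 5]
Step 5: [70]
Step 6: [70, 8]
Step 7: [78]
Step 8: [78, 78]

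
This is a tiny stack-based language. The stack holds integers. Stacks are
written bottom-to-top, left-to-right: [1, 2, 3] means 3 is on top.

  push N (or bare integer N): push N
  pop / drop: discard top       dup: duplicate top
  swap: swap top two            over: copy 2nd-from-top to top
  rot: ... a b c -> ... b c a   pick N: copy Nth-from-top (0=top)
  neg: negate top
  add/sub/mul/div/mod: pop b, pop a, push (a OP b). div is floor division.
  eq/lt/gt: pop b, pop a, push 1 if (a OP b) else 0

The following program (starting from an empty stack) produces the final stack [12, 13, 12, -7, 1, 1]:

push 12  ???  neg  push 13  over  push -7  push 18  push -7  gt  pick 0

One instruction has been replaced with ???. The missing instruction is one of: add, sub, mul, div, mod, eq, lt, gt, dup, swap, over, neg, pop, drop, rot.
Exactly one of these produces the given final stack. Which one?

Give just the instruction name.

Answer: neg

Derivation:
Stack before ???: [12]
Stack after ???:  [-12]
The instruction that transforms [12] -> [-12] is: neg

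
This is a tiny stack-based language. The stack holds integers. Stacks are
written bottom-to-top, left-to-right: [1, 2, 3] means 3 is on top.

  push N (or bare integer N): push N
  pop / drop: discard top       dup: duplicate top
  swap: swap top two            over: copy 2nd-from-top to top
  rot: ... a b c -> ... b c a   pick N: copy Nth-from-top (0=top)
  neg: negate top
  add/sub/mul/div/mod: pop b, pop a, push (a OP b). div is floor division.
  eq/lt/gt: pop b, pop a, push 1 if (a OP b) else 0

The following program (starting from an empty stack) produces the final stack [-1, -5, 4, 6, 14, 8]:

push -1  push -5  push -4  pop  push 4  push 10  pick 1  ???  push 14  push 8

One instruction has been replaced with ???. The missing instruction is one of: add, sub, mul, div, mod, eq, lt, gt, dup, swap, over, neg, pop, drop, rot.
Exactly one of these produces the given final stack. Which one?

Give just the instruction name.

Stack before ???: [-1, -5, 4, 10, 4]
Stack after ???:  [-1, -5, 4, 6]
The instruction that transforms [-1, -5, 4, 10, 4] -> [-1, -5, 4, 6] is: sub

Answer: sub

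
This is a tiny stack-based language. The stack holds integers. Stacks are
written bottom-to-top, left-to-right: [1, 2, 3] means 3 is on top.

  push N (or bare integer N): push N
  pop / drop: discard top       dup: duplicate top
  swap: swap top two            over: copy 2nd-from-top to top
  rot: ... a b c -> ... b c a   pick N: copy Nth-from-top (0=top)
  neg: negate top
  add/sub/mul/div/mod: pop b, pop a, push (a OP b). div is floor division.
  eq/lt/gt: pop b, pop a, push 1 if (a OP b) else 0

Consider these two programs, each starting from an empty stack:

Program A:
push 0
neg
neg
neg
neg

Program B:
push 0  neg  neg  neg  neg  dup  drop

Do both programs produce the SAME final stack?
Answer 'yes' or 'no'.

Program A trace:
  After 'push 0': [0]
  After 'neg': [0]
  After 'neg': [0]
  After 'neg': [0]
  After 'neg': [0]
Program A final stack: [0]

Program B trace:
  After 'push 0': [0]
  After 'neg': [0]
  After 'neg': [0]
  After 'neg': [0]
  After 'neg': [0]
  After 'dup': [0, 0]
  After 'drop': [0]
Program B final stack: [0]
Same: yes

Answer: yes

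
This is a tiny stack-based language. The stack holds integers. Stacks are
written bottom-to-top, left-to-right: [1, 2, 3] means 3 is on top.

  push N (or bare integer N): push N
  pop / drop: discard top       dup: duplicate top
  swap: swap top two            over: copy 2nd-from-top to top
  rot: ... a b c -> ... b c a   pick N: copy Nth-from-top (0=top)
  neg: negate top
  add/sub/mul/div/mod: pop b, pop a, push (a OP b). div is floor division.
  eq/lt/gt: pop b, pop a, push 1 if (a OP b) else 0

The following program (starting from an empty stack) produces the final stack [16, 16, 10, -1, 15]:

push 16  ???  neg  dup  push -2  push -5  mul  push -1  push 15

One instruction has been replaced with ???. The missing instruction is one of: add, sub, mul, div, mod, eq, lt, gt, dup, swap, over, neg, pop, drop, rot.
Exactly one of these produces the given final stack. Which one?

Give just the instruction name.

Stack before ???: [16]
Stack after ???:  [-16]
The instruction that transforms [16] -> [-16] is: neg

Answer: neg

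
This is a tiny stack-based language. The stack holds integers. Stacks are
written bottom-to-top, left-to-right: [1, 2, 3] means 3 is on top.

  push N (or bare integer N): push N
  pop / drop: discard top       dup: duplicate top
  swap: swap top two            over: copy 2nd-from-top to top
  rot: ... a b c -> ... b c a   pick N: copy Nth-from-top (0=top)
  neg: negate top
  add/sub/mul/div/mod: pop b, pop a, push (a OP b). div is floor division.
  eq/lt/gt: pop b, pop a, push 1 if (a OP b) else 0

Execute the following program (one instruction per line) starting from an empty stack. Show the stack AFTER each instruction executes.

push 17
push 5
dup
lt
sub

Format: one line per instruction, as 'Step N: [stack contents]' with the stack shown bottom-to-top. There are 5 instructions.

Step 1: [17]
Step 2: [17, 5]
Step 3: [17, 5, 5]
Step 4: [17, 0]
Step 5: [17]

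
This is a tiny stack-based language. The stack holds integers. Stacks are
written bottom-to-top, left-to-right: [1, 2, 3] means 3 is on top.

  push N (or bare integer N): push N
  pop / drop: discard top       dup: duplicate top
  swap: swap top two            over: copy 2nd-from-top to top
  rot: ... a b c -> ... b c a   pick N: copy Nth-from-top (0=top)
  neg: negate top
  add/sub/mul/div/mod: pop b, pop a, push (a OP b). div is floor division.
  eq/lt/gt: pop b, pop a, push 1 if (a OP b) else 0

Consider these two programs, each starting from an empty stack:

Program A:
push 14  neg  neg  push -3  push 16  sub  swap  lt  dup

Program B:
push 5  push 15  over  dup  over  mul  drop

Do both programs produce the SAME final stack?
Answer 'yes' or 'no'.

Answer: no

Derivation:
Program A trace:
  After 'push 14': [14]
  After 'neg': [-14]
  After 'neg': [14]
  After 'push -3': [14, -3]
  After 'push 16': [14, -3, 16]
  After 'sub': [14, -19]
  After 'swap': [-19, 14]
  After 'lt': [1]
  After 'dup': [1, 1]
Program A final stack: [1, 1]

Program B trace:
  After 'push 5': [5]
  After 'push 15': [5, 15]
  After 'over': [5, 15, 5]
  After 'dup': [5, 15, 5, 5]
  After 'over': [5, 15, 5, 5, 5]
  After 'mul': [5, 15, 5, 25]
  After 'drop': [5, 15, 5]
Program B final stack: [5, 15, 5]
Same: no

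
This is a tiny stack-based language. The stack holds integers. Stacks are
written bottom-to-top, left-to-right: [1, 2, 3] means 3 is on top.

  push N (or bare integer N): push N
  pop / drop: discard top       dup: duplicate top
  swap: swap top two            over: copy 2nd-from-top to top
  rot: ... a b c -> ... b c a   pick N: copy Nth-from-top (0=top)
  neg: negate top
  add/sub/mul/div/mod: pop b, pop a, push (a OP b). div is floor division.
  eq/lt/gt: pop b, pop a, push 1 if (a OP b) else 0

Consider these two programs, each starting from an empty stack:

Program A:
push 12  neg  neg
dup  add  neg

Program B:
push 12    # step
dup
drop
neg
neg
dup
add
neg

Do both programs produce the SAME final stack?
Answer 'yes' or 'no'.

Answer: yes

Derivation:
Program A trace:
  After 'push 12': [12]
  After 'neg': [-12]
  After 'neg': [12]
  After 'dup': [12, 12]
  After 'add': [24]
  After 'neg': [-24]
Program A final stack: [-24]

Program B trace:
  After 'push 12': [12]
  After 'dup': [12, 12]
  After 'drop': [12]
  After 'neg': [-12]
  After 'neg': [12]
  After 'dup': [12, 12]
  After 'add': [24]
  After 'neg': [-24]
Program B final stack: [-24]
Same: yes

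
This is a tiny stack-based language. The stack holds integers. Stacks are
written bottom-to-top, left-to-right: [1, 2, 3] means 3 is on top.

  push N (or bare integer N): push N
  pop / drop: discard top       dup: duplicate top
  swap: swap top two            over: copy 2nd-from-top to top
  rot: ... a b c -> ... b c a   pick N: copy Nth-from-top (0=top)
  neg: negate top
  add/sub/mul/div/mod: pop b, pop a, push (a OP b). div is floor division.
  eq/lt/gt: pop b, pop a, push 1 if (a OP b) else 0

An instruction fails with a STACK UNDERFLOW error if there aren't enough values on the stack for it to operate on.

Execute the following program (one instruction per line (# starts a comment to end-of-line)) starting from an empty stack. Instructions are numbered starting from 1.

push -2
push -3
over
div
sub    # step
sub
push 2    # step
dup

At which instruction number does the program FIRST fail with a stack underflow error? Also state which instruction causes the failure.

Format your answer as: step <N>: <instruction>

Answer: step 6: sub

Derivation:
Step 1 ('push -2'): stack = [-2], depth = 1
Step 2 ('push -3'): stack = [-2, -3], depth = 2
Step 3 ('over'): stack = [-2, -3, -2], depth = 3
Step 4 ('div'): stack = [-2, 1], depth = 2
Step 5 ('sub'): stack = [-3], depth = 1
Step 6 ('sub'): needs 2 value(s) but depth is 1 — STACK UNDERFLOW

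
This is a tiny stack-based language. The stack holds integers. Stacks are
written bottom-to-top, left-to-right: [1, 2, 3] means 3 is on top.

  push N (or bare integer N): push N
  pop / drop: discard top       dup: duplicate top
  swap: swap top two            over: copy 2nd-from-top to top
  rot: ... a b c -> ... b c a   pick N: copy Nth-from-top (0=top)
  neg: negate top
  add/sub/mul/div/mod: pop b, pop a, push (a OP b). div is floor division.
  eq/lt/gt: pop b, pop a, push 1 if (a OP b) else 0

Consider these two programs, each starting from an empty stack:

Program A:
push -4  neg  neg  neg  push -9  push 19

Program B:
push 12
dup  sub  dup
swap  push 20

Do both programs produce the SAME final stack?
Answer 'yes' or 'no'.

Program A trace:
  After 'push -4': [-4]
  After 'neg': [4]
  After 'neg': [-4]
  After 'neg': [4]
  After 'push -9': [4, -9]
  After 'push 19': [4, -9, 19]
Program A final stack: [4, -9, 19]

Program B trace:
  After 'push 12': [12]
  After 'dup': [12, 12]
  After 'sub': [0]
  After 'dup': [0, 0]
  After 'swap': [0, 0]
  After 'push 20': [0, 0, 20]
Program B final stack: [0, 0, 20]
Same: no

Answer: no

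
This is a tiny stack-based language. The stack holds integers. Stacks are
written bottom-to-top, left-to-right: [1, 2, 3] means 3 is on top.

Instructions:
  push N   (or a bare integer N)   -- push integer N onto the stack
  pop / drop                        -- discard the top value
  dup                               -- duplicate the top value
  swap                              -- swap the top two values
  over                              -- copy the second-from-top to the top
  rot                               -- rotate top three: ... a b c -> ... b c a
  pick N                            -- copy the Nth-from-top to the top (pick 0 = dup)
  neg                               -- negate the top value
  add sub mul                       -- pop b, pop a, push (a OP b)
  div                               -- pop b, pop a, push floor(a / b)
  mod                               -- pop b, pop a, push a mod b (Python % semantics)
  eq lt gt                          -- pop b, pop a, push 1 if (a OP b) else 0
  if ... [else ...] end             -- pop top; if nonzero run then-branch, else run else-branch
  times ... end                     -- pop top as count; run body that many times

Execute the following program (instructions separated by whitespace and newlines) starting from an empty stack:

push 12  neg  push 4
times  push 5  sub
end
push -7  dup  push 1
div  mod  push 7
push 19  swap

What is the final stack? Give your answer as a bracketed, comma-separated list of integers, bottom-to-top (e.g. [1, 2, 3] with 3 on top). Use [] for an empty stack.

Answer: [-32, 0, 19, 7]

Derivation:
After 'push 12': [12]
After 'neg': [-12]
After 'push 4': [-12, 4]
After 'times': [-12]
After 'push 5': [-12, 5]
After 'sub': [-17]
After 'push 5': [-17, 5]
After 'sub': [-22]
After 'push 5': [-22, 5]
After 'sub': [-27]
After 'push 5': [-27, 5]
After 'sub': [-32]
After 'push -7': [-32, -7]
After 'dup': [-32, -7, -7]
After 'push 1': [-32, -7, -7, 1]
After 'div': [-32, -7, -7]
After 'mod': [-32, 0]
After 'push 7': [-32, 0, 7]
After 'push 19': [-32, 0, 7, 19]
After 'swap': [-32, 0, 19, 7]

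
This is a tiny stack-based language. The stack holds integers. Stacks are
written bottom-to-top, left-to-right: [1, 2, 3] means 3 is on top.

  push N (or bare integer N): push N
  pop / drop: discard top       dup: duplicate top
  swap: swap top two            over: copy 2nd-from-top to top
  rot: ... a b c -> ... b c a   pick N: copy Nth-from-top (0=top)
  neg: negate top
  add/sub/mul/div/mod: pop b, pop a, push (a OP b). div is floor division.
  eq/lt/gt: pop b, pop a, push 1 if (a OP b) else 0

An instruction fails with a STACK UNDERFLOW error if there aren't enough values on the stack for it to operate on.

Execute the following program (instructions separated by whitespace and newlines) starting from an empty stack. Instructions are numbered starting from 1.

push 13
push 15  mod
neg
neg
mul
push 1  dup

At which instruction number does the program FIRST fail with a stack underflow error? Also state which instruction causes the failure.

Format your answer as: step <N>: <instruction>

Step 1 ('push 13'): stack = [13], depth = 1
Step 2 ('push 15'): stack = [13, 15], depth = 2
Step 3 ('mod'): stack = [13], depth = 1
Step 4 ('neg'): stack = [-13], depth = 1
Step 5 ('neg'): stack = [13], depth = 1
Step 6 ('mul'): needs 2 value(s) but depth is 1 — STACK UNDERFLOW

Answer: step 6: mul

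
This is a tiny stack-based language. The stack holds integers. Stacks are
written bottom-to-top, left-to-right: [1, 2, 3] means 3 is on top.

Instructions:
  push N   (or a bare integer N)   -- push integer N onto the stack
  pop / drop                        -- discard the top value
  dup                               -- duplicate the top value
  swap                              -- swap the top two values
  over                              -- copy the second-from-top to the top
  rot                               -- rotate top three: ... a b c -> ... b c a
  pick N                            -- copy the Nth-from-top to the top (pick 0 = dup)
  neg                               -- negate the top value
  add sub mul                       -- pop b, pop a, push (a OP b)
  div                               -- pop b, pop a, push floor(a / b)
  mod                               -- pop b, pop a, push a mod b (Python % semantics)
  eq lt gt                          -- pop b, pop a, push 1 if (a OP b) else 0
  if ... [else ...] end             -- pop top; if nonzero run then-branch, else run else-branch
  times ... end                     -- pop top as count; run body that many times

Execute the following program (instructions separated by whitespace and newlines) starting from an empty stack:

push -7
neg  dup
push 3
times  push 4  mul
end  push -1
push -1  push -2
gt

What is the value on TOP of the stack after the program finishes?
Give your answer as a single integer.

Answer: 1

Derivation:
After 'push -7': [-7]
After 'neg': [7]
After 'dup': [7, 7]
After 'push 3': [7, 7, 3]
After 'times': [7, 7]
After 'push 4': [7, 7, 4]
After 'mul': [7, 28]
After 'push 4': [7, 28, 4]
After 'mul': [7, 112]
After 'push 4': [7, 112, 4]
After 'mul': [7, 448]
After 'push -1': [7, 448, -1]
After 'push -1': [7, 448, -1, -1]
After 'push -2': [7, 448, -1, -1, -2]
After 'gt': [7, 448, -1, 1]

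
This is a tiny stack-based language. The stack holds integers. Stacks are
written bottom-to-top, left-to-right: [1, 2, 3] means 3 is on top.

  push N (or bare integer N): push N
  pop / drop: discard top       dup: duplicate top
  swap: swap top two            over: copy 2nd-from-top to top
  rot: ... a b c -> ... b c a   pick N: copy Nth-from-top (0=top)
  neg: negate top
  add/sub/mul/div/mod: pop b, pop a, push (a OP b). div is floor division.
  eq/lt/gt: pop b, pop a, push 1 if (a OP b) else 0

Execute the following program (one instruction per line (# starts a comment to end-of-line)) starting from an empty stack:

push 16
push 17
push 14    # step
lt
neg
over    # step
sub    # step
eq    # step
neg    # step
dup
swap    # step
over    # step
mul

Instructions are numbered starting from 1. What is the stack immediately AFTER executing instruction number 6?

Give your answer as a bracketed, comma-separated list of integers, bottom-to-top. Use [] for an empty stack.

Answer: [16, 0, 16]

Derivation:
Step 1 ('push 16'): [16]
Step 2 ('push 17'): [16, 17]
Step 3 ('push 14'): [16, 17, 14]
Step 4 ('lt'): [16, 0]
Step 5 ('neg'): [16, 0]
Step 6 ('over'): [16, 0, 16]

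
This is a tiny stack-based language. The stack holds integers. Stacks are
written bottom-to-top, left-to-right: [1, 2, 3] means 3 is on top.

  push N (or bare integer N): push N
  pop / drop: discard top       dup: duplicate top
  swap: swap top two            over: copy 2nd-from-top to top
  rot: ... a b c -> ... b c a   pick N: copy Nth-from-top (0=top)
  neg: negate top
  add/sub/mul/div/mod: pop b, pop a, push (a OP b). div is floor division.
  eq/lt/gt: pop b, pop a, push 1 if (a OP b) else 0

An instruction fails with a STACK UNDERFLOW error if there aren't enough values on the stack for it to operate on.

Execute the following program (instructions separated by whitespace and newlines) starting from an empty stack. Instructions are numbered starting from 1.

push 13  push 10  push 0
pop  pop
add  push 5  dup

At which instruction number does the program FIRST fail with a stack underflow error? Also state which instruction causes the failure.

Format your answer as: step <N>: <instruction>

Step 1 ('push 13'): stack = [13], depth = 1
Step 2 ('push 10'): stack = [13, 10], depth = 2
Step 3 ('push 0'): stack = [13, 10, 0], depth = 3
Step 4 ('pop'): stack = [13, 10], depth = 2
Step 5 ('pop'): stack = [13], depth = 1
Step 6 ('add'): needs 2 value(s) but depth is 1 — STACK UNDERFLOW

Answer: step 6: add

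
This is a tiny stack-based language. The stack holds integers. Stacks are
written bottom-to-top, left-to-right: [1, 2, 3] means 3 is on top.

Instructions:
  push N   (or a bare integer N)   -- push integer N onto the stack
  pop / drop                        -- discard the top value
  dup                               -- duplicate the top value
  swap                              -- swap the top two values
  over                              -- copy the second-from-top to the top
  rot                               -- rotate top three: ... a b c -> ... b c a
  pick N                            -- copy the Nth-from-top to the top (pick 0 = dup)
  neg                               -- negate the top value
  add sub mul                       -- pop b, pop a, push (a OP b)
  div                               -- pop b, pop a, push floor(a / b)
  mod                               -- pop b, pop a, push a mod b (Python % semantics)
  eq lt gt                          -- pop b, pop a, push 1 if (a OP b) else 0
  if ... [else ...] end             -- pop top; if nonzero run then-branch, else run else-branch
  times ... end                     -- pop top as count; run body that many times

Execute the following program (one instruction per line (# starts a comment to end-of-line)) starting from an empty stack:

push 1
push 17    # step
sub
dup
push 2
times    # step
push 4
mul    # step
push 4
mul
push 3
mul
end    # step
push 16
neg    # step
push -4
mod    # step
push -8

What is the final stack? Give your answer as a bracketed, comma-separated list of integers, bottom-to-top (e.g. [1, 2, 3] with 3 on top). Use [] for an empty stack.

Answer: [-16, -36864, 0, -8]

Derivation:
After 'push 1': [1]
After 'push 17': [1, 17]
After 'sub': [-16]
After 'dup': [-16, -16]
After 'push 2': [-16, -16, 2]
After 'times': [-16, -16]
After 'push 4': [-16, -16, 4]
After 'mul': [-16, -64]
After 'push 4': [-16, -64, 4]
After 'mul': [-16, -256]
After 'push 3': [-16, -256, 3]
After 'mul': [-16, -768]
After 'push 4': [-16, -768, 4]
After 'mul': [-16, -3072]
After 'push 4': [-16, -3072, 4]
After 'mul': [-16, -12288]
After 'push 3': [-16, -12288, 3]
After 'mul': [-16, -36864]
After 'push 16': [-16, -36864, 16]
After 'neg': [-16, -36864, -16]
After 'push -4': [-16, -36864, -16, -4]
After 'mod': [-16, -36864, 0]
After 'push -8': [-16, -36864, 0, -8]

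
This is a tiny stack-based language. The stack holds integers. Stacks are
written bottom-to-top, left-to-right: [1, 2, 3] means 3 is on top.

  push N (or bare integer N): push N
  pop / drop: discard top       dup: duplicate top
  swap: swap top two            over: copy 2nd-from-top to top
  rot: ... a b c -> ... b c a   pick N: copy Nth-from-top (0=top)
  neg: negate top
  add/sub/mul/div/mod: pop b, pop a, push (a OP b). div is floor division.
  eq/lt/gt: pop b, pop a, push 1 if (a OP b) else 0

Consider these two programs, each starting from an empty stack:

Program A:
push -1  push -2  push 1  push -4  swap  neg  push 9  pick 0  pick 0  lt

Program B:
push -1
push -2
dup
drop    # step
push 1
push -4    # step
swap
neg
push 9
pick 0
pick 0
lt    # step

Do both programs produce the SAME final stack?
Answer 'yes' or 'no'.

Answer: yes

Derivation:
Program A trace:
  After 'push -1': [-1]
  After 'push -2': [-1, -2]
  After 'push 1': [-1, -2, 1]
  After 'push -4': [-1, -2, 1, -4]
  After 'swap': [-1, -2, -4, 1]
  After 'neg': [-1, -2, -4, -1]
  After 'push 9': [-1, -2, -4, -1, 9]
  After 'pick 0': [-1, -2, -4, -1, 9, 9]
  After 'pick 0': [-1, -2, -4, -1, 9, 9, 9]
  After 'lt': [-1, -2, -4, -1, 9, 0]
Program A final stack: [-1, -2, -4, -1, 9, 0]

Program B trace:
  After 'push -1': [-1]
  After 'push -2': [-1, -2]
  After 'dup': [-1, -2, -2]
  After 'drop': [-1, -2]
  After 'push 1': [-1, -2, 1]
  After 'push -4': [-1, -2, 1, -4]
  After 'swap': [-1, -2, -4, 1]
  After 'neg': [-1, -2, -4, -1]
  After 'push 9': [-1, -2, -4, -1, 9]
  After 'pick 0': [-1, -2, -4, -1, 9, 9]
  After 'pick 0': [-1, -2, -4, -1, 9, 9, 9]
  After 'lt': [-1, -2, -4, -1, 9, 0]
Program B final stack: [-1, -2, -4, -1, 9, 0]
Same: yes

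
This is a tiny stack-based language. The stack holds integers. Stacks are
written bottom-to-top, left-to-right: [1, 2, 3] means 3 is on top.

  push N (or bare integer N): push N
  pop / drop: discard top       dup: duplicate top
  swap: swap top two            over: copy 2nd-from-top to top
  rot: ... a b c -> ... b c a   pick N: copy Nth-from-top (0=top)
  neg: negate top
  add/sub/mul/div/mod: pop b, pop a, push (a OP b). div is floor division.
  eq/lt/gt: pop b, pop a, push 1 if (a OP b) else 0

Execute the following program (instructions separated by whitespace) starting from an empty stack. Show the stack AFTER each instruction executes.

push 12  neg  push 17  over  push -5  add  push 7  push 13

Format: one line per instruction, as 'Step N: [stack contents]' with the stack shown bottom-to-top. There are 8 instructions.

Step 1: [12]
Step 2: [-12]
Step 3: [-12, 17]
Step 4: [-12, 17, -12]
Step 5: [-12, 17, -12, -5]
Step 6: [-12, 17, -17]
Step 7: [-12, 17, -17, 7]
Step 8: [-12, 17, -17, 7, 13]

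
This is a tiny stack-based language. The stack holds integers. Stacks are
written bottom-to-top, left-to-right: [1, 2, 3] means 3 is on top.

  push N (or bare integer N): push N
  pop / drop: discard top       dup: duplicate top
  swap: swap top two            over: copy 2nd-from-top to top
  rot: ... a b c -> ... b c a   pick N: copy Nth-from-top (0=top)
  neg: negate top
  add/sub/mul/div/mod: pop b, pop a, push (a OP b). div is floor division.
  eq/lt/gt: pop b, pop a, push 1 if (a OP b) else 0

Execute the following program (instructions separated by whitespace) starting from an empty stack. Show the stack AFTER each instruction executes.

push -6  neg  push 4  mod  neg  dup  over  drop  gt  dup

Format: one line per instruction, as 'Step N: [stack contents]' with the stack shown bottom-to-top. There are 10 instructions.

Step 1: [-6]
Step 2: [6]
Step 3: [6, 4]
Step 4: [2]
Step 5: [-2]
Step 6: [-2, -2]
Step 7: [-2, -2, -2]
Step 8: [-2, -2]
Step 9: [0]
Step 10: [0, 0]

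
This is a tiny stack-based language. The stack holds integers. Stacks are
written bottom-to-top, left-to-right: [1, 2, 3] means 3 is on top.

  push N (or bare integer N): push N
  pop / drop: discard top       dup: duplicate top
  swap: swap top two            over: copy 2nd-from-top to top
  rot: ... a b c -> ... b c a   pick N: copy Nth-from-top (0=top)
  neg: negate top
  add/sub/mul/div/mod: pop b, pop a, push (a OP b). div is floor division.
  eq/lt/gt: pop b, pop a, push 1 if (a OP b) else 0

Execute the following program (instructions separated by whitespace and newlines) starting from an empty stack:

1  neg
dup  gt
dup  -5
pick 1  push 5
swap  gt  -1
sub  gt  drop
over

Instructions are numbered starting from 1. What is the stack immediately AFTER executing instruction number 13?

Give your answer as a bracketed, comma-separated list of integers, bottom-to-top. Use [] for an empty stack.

Answer: [0, 0, 0]

Derivation:
Step 1 ('1'): [1]
Step 2 ('neg'): [-1]
Step 3 ('dup'): [-1, -1]
Step 4 ('gt'): [0]
Step 5 ('dup'): [0, 0]
Step 6 ('-5'): [0, 0, -5]
Step 7 ('pick 1'): [0, 0, -5, 0]
Step 8 ('push 5'): [0, 0, -5, 0, 5]
Step 9 ('swap'): [0, 0, -5, 5, 0]
Step 10 ('gt'): [0, 0, -5, 1]
Step 11 ('-1'): [0, 0, -5, 1, -1]
Step 12 ('sub'): [0, 0, -5, 2]
Step 13 ('gt'): [0, 0, 0]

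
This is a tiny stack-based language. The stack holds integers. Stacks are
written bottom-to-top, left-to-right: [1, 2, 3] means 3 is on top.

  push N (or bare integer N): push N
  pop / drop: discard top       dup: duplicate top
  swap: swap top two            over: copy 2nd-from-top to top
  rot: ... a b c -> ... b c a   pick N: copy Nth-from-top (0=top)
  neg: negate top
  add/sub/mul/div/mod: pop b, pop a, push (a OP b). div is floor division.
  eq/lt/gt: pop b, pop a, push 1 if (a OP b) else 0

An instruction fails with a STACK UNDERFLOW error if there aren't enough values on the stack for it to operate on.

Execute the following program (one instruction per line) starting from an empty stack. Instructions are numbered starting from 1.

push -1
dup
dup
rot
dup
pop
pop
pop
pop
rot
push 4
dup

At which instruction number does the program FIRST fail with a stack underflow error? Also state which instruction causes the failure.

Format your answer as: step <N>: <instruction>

Step 1 ('push -1'): stack = [-1], depth = 1
Step 2 ('dup'): stack = [-1, -1], depth = 2
Step 3 ('dup'): stack = [-1, -1, -1], depth = 3
Step 4 ('rot'): stack = [-1, -1, -1], depth = 3
Step 5 ('dup'): stack = [-1, -1, -1, -1], depth = 4
Step 6 ('pop'): stack = [-1, -1, -1], depth = 3
Step 7 ('pop'): stack = [-1, -1], depth = 2
Step 8 ('pop'): stack = [-1], depth = 1
Step 9 ('pop'): stack = [], depth = 0
Step 10 ('rot'): needs 3 value(s) but depth is 0 — STACK UNDERFLOW

Answer: step 10: rot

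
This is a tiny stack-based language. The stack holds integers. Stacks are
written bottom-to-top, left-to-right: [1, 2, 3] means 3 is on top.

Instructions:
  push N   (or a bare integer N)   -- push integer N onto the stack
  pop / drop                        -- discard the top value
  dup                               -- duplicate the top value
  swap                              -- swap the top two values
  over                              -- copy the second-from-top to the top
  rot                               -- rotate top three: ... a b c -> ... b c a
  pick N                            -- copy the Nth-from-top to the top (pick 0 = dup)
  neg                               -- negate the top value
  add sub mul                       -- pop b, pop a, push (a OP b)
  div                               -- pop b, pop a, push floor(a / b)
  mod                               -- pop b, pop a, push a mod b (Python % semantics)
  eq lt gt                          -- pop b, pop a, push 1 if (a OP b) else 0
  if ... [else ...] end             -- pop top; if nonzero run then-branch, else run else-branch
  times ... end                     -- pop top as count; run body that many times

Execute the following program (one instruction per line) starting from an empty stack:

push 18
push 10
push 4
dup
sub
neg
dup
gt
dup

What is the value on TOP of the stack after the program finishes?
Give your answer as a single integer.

Answer: 0

Derivation:
After 'push 18': [18]
After 'push 10': [18, 10]
After 'push 4': [18, 10, 4]
After 'dup': [18, 10, 4, 4]
After 'sub': [18, 10, 0]
After 'neg': [18, 10, 0]
After 'dup': [18, 10, 0, 0]
After 'gt': [18, 10, 0]
After 'dup': [18, 10, 0, 0]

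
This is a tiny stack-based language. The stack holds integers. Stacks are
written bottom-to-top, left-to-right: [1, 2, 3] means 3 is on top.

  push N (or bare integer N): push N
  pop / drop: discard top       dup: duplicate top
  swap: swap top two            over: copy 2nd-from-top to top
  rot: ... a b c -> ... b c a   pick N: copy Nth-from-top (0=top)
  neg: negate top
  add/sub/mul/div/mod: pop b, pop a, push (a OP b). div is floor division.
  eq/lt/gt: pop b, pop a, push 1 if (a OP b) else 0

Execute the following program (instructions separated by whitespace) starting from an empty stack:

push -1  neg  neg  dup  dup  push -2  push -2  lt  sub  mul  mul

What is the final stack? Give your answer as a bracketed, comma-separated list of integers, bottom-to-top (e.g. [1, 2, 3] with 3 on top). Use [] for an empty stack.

Answer: [-1]

Derivation:
After 'push -1': [-1]
After 'neg': [1]
After 'neg': [-1]
After 'dup': [-1, -1]
After 'dup': [-1, -1, -1]
After 'push -2': [-1, -1, -1, -2]
After 'push -2': [-1, -1, -1, -2, -2]
After 'lt': [-1, -1, -1, 0]
After 'sub': [-1, -1, -1]
After 'mul': [-1, 1]
After 'mul': [-1]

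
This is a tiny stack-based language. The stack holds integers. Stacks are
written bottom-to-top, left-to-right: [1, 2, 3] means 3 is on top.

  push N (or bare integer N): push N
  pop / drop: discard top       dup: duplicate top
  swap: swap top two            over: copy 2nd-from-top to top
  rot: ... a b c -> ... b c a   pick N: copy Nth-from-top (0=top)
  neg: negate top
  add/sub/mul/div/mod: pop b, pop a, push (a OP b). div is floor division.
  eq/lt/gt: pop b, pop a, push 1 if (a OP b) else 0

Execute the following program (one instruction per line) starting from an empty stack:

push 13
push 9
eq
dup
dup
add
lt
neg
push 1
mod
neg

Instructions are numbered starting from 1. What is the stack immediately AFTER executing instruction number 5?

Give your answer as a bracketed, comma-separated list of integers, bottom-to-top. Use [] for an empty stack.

Step 1 ('push 13'): [13]
Step 2 ('push 9'): [13, 9]
Step 3 ('eq'): [0]
Step 4 ('dup'): [0, 0]
Step 5 ('dup'): [0, 0, 0]

Answer: [0, 0, 0]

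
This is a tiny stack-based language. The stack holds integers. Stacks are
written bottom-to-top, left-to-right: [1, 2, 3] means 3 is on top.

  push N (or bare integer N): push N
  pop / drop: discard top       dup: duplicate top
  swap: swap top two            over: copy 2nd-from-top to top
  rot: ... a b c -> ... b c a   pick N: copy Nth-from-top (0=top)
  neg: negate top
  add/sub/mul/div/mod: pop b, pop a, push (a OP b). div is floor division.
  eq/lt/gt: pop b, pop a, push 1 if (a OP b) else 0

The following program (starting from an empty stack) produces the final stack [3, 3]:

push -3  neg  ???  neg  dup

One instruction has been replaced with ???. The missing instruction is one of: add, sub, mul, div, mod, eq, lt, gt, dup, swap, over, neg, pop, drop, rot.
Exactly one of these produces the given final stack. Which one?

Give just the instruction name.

Stack before ???: [3]
Stack after ???:  [-3]
The instruction that transforms [3] -> [-3] is: neg

Answer: neg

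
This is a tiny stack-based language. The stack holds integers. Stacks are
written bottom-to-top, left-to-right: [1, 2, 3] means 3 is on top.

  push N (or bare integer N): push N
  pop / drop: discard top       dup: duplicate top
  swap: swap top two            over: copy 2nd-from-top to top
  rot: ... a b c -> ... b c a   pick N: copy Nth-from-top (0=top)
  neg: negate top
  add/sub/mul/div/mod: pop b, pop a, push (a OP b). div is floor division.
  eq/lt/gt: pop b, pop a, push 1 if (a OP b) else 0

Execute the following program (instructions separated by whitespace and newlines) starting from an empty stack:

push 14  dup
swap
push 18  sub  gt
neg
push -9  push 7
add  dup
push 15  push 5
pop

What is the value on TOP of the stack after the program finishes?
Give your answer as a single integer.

After 'push 14': [14]
After 'dup': [14, 14]
After 'swap': [14, 14]
After 'push 18': [14, 14, 18]
After 'sub': [14, -4]
After 'gt': [1]
After 'neg': [-1]
After 'push -9': [-1, -9]
After 'push 7': [-1, -9, 7]
After 'add': [-1, -2]
After 'dup': [-1, -2, -2]
After 'push 15': [-1, -2, -2, 15]
After 'push 5': [-1, -2, -2, 15, 5]
After 'pop': [-1, -2, -2, 15]

Answer: 15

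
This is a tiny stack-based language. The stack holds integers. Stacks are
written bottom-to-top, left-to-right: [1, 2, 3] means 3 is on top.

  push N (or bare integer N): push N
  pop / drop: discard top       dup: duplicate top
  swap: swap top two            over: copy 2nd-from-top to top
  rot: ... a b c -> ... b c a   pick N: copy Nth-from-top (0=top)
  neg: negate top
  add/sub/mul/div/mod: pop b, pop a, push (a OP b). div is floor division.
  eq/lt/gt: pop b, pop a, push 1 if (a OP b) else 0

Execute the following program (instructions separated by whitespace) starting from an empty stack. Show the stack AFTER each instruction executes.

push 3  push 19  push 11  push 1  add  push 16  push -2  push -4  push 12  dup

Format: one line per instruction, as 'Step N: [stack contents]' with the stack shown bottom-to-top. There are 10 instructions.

Step 1: [3]
Step 2: [3, 19]
Step 3: [3, 19, 11]
Step 4: [3, 19, 11, 1]
Step 5: [3, 19, 12]
Step 6: [3, 19, 12, 16]
Step 7: [3, 19, 12, 16, -2]
Step 8: [3, 19, 12, 16, -2, -4]
Step 9: [3, 19, 12, 16, -2, -4, 12]
Step 10: [3, 19, 12, 16, -2, -4, 12, 12]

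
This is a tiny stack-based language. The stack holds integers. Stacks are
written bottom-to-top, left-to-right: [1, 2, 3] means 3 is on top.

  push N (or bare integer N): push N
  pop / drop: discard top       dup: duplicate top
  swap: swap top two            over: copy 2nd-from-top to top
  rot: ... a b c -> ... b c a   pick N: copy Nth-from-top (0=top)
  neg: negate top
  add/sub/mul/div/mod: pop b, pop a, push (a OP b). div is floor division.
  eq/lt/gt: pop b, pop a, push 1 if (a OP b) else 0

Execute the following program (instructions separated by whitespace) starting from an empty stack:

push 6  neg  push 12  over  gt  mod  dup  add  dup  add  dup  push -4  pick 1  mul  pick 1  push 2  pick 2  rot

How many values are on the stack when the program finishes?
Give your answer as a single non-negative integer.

Answer: 6

Derivation:
After 'push 6': stack = [6] (depth 1)
After 'neg': stack = [-6] (depth 1)
After 'push 12': stack = [-6, 12] (depth 2)
After 'over': stack = [-6, 12, -6] (depth 3)
After 'gt': stack = [-6, 1] (depth 2)
After 'mod': stack = [0] (depth 1)
After 'dup': stack = [0, 0] (depth 2)
After 'add': stack = [0] (depth 1)
After 'dup': stack = [0, 0] (depth 2)
After 'add': stack = [0] (depth 1)
After 'dup': stack = [0, 0] (depth 2)
After 'push -4': stack = [0, 0, -4] (depth 3)
After 'pick 1': stack = [0, 0, -4, 0] (depth 4)
After 'mul': stack = [0, 0, 0] (depth 3)
After 'pick 1': stack = [0, 0, 0, 0] (depth 4)
After 'push 2': stack = [0, 0, 0, 0, 2] (depth 5)
After 'pick 2': stack = [0, 0, 0, 0, 2, 0] (depth 6)
After 'rot': stack = [0, 0, 0, 2, 0, 0] (depth 6)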